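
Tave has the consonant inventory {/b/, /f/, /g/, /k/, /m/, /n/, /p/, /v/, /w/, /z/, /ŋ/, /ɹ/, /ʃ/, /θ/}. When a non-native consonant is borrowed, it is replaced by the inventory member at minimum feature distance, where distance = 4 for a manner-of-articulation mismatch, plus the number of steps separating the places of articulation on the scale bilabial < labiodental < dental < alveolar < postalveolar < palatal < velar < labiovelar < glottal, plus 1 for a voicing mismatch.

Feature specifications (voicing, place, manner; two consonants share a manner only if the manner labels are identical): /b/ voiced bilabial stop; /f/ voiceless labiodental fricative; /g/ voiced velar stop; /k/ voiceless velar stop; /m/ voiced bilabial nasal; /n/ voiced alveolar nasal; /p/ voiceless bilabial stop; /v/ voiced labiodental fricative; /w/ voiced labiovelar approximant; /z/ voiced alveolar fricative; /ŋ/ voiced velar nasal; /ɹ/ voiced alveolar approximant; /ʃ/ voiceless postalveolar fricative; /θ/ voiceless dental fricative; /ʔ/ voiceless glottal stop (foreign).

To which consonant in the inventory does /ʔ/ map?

k

/k/ is closest: same manner (stop), place distance 2 (glottal→velar), same voicing; total 2. Next closest is /g/ at distance 3.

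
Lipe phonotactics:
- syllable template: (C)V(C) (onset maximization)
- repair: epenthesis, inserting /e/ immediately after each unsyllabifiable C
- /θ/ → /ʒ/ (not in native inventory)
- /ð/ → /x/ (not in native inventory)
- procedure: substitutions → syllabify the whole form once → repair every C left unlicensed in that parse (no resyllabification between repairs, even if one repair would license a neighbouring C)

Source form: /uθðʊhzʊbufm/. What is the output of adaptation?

Substitution: /θ/ → /ʒ/, /ð/ → /x/, giving /uʒxʊhzʊbufm/.
Under (C)V(C), the unsyllabifiable consonants are /m/ (at most one coda consonant is licensed; onsets are limited to one consonant).
Inserting the epenthetic vowel yields /m/ → /me/.

uʒxʊhzʊbufme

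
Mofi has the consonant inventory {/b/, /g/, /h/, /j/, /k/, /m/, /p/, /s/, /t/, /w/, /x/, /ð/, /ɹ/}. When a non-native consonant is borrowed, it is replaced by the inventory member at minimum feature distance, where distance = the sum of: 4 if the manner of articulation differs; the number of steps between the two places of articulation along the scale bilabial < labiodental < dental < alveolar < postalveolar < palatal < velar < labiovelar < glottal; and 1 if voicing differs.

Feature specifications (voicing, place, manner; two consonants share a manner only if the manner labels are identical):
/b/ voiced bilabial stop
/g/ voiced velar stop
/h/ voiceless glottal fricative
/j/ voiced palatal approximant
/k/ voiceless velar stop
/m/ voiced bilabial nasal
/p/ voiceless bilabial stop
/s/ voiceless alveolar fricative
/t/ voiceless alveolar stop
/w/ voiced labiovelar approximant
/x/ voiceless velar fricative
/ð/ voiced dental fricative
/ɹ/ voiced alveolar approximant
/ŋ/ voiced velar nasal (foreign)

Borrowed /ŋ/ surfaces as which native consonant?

g

/g/ is closest: manner differs (nasal→stop, +4), place distance 0 (velar→velar), same voicing; total 4. Next closest is /j/ at distance 5.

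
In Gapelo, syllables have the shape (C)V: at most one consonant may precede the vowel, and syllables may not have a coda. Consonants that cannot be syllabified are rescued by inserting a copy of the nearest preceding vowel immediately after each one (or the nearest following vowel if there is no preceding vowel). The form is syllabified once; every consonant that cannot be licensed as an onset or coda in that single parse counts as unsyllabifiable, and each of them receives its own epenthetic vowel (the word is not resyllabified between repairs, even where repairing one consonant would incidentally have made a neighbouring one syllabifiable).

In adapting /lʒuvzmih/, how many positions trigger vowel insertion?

4

The unsyllabifiable consonants are /l/, /v/, /z/, /h/; each receives one epenthetic vowel.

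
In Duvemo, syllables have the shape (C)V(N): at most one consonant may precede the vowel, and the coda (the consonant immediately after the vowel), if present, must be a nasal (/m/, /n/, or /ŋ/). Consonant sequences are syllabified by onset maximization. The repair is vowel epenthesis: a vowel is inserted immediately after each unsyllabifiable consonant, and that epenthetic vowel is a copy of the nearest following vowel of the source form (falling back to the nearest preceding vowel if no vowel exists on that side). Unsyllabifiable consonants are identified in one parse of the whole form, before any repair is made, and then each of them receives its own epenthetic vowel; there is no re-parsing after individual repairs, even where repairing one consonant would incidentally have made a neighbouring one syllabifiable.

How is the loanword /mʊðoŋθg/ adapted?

The consonants /θ/, /g/ cannot be parsed into a legal (C)V(N) syllable (only a nasal (/m/, /n/, or /ŋ/) is licensed in coda position; onsets are limited to one consonant).
Each unlicensed consonant becomes the onset of a new syllable: /θ/ → /θo/, /g/ → /go/.

mʊðoŋθogo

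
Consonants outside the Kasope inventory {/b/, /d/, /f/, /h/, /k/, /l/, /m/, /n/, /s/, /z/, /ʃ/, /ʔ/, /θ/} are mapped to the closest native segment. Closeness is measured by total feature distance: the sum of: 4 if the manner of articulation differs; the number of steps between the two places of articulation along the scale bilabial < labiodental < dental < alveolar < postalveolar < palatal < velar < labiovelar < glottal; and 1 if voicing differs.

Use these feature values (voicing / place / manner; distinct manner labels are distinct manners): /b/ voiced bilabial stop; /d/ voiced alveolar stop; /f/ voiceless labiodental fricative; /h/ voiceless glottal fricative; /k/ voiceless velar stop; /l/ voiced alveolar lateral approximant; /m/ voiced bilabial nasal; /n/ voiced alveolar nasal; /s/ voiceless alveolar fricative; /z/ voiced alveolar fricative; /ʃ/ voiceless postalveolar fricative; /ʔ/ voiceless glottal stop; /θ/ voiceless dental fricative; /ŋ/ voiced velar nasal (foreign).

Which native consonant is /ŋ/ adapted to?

/n/ is closest: same manner (nasal), place distance 3 (velar→alveolar), same voicing; total 3. Next closest is /k/ at distance 5.

n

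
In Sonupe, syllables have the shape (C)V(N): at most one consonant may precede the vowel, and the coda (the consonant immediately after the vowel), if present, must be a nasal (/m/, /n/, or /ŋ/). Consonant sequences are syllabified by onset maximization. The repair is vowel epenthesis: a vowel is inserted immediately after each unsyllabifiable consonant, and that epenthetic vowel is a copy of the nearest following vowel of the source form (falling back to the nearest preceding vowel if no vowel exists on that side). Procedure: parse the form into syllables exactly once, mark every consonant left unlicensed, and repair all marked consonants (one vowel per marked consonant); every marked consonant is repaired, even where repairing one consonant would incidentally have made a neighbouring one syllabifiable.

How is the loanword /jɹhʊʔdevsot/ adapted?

Syllabifying with onset maximization leaves /j/, /ɹ/, /ʔ/, /v/, /t/ stranded (only a nasal (/m/, /n/, or /ŋ/) is licensed in coda position; onsets are limited to one consonant).
Inserting the epenthetic vowel yields /j/ → /jʊ/, /ɹ/ → /ɹʊ/, /ʔ/ → /ʔe/, /v/ → /vo/, /t/ → /to/.

jʊɹʊhʊʔedevosoto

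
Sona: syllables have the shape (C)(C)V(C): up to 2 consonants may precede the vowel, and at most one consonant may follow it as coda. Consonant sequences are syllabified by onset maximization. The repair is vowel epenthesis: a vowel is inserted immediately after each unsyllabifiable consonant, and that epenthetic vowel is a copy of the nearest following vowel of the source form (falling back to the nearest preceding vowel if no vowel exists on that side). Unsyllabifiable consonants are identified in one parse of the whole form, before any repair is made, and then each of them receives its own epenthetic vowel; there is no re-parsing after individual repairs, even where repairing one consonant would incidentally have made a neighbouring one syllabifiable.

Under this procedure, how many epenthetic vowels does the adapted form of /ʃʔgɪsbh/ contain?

3

The unsyllabifiable consonants are /ʃ/, /b/, /h/; each receives one epenthetic vowel.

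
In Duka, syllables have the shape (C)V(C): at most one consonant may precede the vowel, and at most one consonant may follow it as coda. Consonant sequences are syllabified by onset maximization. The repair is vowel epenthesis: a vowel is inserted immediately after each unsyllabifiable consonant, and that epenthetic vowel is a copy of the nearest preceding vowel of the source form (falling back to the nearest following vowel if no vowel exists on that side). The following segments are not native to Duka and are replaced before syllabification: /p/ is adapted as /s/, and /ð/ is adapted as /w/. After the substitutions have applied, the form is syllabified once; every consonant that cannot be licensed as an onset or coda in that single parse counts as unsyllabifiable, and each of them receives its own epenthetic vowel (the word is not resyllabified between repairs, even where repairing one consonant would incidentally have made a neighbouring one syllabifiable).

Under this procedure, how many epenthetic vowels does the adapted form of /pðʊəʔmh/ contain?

3

After substitution the input is /swʊəʔmh/.
The unsyllabifiable consonants are /s/, /m/, /h/; each receives one epenthetic vowel.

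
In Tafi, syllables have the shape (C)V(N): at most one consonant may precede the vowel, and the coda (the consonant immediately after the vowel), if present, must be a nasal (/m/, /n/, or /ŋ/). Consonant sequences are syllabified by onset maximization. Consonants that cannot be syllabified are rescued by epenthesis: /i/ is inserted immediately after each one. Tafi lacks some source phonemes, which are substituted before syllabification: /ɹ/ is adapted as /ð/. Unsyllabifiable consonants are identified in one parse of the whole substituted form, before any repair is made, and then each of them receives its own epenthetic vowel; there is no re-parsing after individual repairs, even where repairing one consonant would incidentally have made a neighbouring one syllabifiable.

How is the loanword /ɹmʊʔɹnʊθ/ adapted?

ðimʊʔiðinʊθi

Substitution: /ɹ/ → /ð/, giving /ðmʊʔðnʊθ/.
Under (C)V(N), the unsyllabifiable consonants are /ð/, /ʔ/, /ð/, /θ/ (only a nasal (/m/, /n/, or /ŋ/) is licensed in coda position; onsets are limited to one consonant).
Epenthesis after each stranded consonant: /ð/ → /ði/, /ʔ/ → /ʔi/, /ð/ → /ði/, /θ/ → /θi/.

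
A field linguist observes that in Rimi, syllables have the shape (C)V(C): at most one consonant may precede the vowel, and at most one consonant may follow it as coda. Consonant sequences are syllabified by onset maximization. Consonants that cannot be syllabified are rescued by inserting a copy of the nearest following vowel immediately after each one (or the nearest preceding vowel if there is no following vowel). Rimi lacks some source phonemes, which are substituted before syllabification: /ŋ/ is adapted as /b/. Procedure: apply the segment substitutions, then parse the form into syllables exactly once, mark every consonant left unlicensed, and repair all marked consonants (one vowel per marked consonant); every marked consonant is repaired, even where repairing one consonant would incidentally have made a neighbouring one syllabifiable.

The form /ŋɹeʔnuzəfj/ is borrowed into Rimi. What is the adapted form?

beɹeʔnuzəfjə

Substitution: /ŋ/ → /b/, giving /bɹeʔnuzəfj/.
Under (C)V(C), the unsyllabifiable consonants are /b/, /j/ (at most one coda consonant is licensed; onsets are limited to one consonant).
Inserting the epenthetic vowel yields /b/ → /be/, /j/ → /jə/.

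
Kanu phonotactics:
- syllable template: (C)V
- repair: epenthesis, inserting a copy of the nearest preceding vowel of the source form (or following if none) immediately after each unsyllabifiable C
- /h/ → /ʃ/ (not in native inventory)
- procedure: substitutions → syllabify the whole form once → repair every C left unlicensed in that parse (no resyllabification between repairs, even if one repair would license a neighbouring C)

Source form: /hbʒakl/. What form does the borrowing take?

ʃabaʒakala

Substitution: /h/ → /ʃ/, giving /ʃbʒakl/.
Syllabifying with onset maximization leaves /ʃ/, /b/, /k/, /l/ stranded (no codas are permitted; onsets are limited to one consonant).
Inserting the epenthetic vowel yields /ʃ/ → /ʃa/, /b/ → /ba/, /k/ → /ka/, /l/ → /la/.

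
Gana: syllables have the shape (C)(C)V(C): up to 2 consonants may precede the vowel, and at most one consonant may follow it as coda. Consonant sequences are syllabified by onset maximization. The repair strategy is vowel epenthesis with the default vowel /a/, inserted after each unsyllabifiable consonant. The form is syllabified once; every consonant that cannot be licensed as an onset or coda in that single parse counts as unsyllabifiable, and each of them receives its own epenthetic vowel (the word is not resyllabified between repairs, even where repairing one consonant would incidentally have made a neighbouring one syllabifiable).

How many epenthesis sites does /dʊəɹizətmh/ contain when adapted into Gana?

The unsyllabifiable consonants are /m/, /h/; each receives one epenthetic vowel.

2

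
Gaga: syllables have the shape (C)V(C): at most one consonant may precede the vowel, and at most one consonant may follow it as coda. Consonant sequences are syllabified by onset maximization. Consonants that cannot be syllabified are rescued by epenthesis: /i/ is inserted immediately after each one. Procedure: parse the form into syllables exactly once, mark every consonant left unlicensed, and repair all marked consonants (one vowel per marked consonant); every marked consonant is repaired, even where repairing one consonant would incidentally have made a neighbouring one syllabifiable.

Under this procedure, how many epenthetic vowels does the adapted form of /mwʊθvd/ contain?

3

The unsyllabifiable consonants are /m/, /v/, /d/; each receives one epenthetic vowel.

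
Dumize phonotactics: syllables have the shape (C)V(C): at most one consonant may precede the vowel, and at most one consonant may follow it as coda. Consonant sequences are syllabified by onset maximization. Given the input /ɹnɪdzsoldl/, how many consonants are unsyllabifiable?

Under (C)V(C), the unsyllabifiable consonants are /ɹ/, /z/, /d/, /l/ (at most one coda consonant is licensed; onsets are limited to one consonant).

4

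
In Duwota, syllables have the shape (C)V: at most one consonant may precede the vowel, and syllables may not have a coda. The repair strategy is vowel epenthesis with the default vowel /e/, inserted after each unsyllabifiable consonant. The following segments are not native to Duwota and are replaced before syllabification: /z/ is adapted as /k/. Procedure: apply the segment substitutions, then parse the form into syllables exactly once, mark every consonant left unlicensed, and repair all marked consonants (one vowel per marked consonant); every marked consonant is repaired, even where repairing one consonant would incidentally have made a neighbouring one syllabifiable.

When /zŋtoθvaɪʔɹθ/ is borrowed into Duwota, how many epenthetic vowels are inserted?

6

After substitution the input is /kŋtoθvaɪʔɹθ/.
The unsyllabifiable consonants are /k/, /ŋ/, /θ/, /ʔ/, /ɹ/, /θ/; each receives one epenthetic vowel.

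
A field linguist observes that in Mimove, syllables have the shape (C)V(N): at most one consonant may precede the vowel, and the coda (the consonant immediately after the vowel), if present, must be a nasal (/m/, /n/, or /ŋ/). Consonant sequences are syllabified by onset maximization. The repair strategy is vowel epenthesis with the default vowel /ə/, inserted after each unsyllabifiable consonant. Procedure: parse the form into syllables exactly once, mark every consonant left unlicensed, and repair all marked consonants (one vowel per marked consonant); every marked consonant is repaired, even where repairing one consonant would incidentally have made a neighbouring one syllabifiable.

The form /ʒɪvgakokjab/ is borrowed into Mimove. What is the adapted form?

ʒɪvəgakokəjabə

Syllabifying with onset maximization leaves /v/, /k/, /b/ stranded (only a nasal (/m/, /n/, or /ŋ/) is licensed in coda position; onsets are limited to one consonant).
Inserting the epenthetic vowel yields /v/ → /və/, /k/ → /kə/, /b/ → /bə/.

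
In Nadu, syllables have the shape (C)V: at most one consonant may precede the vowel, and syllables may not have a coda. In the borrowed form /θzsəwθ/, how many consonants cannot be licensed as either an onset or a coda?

The consonants /θ/, /z/, /w/, /θ/ cannot be parsed into a legal (C)V syllable (no codas are permitted; onsets are limited to one consonant).

4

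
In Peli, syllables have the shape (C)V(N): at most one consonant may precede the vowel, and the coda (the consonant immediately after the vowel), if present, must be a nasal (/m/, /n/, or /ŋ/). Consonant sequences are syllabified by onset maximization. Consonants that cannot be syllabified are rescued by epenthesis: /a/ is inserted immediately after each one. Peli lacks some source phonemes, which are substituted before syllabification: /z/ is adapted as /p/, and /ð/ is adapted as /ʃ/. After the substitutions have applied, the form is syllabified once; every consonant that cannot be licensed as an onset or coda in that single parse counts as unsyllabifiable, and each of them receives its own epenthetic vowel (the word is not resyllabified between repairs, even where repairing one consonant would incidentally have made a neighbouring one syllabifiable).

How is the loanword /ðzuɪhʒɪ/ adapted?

Substitution: /ð/ → /ʃ/, /z/ → /p/, giving /ʃpuɪhʒɪ/.
The consonants /ʃ/, /h/ cannot be parsed into a legal (C)V(N) syllable (only a nasal (/m/, /n/, or /ŋ/) is licensed in coda position; onsets are limited to one consonant).
Inserting the epenthetic vowel yields /ʃ/ → /ʃa/, /h/ → /ha/.

ʃapuɪhaʒɪ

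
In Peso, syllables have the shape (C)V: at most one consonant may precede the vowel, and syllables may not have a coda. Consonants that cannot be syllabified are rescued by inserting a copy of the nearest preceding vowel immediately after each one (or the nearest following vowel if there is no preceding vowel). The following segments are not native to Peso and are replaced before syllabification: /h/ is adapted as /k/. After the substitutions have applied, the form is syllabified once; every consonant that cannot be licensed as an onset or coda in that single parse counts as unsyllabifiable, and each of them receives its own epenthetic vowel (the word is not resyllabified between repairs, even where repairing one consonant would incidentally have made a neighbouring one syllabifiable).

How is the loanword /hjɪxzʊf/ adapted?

Substitution: /h/ → /k/, giving /kjɪxzʊf/.
Under (C)V, the unsyllabifiable consonants are /k/, /x/, /f/ (no codas are permitted; onsets are limited to one consonant).
Each unlicensed consonant becomes the onset of a new syllable: /k/ → /kɪ/, /x/ → /xɪ/, /f/ → /fʊ/.

kɪjɪxɪzʊfʊ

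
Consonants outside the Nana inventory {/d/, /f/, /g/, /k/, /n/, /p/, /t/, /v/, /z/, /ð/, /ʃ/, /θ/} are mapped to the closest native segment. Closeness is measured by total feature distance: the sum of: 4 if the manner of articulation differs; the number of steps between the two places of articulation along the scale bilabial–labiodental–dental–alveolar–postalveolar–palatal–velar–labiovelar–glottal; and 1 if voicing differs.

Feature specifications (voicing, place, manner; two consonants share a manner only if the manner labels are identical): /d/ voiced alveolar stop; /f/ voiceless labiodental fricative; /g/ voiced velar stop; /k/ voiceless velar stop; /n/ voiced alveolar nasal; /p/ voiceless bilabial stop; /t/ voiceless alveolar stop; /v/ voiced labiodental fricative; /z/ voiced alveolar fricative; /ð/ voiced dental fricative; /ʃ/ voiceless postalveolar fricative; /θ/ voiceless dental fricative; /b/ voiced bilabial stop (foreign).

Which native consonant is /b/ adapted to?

/p/ is closest: same manner (stop), place distance 0 (bilabial→bilabial), voicing differs (+1); total 1. Next closest is /d/ at distance 3.

p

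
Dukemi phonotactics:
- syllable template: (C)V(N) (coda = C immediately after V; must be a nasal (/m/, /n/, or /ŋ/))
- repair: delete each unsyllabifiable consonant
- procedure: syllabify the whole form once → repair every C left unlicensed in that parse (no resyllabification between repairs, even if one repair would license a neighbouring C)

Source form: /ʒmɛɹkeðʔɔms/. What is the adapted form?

The consonants /ʒ/, /ɹ/, /ð/, /s/ cannot be parsed into a legal (C)V(N) syllable (only a nasal (/m/, /n/, or /ŋ/) is licensed in coda position; onsets are limited to one consonant).
Deletion applies to /ʒ/, /ɹ/, /ð/, /s/.

mɛkeʔɔm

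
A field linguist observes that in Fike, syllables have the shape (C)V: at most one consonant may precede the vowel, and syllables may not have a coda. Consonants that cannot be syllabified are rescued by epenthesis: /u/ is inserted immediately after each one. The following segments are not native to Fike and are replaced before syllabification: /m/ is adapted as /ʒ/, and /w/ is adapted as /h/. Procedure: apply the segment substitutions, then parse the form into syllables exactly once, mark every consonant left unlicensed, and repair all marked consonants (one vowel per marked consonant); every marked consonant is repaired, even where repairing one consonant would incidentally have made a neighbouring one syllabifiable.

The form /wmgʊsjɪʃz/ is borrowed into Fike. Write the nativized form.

Substitution: /w/ → /h/, /m/ → /ʒ/, giving /hʒgʊsjɪʃz/.
Under (C)V, the unsyllabifiable consonants are /h/, /ʒ/, /s/, /ʃ/, /z/ (no codas are permitted; onsets are limited to one consonant).
Epenthesis after each stranded consonant: /h/ → /hu/, /ʒ/ → /ʒu/, /s/ → /su/, /ʃ/ → /ʃu/, /z/ → /zu/.

huʒugʊsujɪʃuzu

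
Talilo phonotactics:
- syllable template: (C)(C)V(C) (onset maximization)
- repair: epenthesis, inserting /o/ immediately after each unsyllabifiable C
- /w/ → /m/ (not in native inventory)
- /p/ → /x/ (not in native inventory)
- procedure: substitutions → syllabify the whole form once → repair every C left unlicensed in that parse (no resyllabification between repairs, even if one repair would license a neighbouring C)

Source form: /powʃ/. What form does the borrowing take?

Substitution: /p/ → /x/, /w/ → /m/, giving /xomʃ/.
The consonants /ʃ/ cannot be parsed into a legal (C)(C)V(C) syllable (at most one coda consonant is licensed; onsets may contain at most 2 consonants).
Inserting the epenthetic vowel yields /ʃ/ → /ʃo/.

xomʃo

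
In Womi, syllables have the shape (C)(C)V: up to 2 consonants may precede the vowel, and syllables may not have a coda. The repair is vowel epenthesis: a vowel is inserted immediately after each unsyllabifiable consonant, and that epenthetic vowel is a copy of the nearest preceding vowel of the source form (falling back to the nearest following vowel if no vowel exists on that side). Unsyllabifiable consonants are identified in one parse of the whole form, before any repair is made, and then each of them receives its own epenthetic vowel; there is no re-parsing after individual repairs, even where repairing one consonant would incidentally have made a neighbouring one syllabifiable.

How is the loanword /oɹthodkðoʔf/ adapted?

oɹothodokðoʔofo

The consonants /ɹ/, /d/, /ʔ/, /f/ cannot be parsed into a legal (C)(C)V syllable (no codas are permitted; onsets may contain at most 2 consonants).
Each unlicensed consonant becomes the onset of a new syllable: /ɹ/ → /ɹo/, /d/ → /do/, /ʔ/ → /ʔo/, /f/ → /fo/.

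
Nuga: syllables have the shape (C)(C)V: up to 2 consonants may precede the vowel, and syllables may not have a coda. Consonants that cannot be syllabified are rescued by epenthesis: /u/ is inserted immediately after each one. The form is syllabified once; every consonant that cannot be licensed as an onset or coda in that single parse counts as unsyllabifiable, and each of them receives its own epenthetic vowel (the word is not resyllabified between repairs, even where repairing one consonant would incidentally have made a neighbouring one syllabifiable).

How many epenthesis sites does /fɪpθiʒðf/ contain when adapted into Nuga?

The unsyllabifiable consonants are /ʒ/, /ð/, /f/; each receives one epenthetic vowel.

3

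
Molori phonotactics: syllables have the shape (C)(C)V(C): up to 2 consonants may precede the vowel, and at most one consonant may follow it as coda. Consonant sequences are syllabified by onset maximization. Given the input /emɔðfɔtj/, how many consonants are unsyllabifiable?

The consonants /j/ cannot be parsed into a legal (C)(C)V(C) syllable (at most one coda consonant is licensed; onsets may contain at most 2 consonants).

1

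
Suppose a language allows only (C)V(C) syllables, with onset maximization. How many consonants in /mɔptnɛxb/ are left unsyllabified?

Syllabifying with onset maximization leaves /t/, /b/ stranded (at most one coda consonant is licensed; onsets are limited to one consonant).

2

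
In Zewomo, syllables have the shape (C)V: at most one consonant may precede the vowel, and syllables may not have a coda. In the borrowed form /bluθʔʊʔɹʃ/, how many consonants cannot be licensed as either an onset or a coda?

5

The consonants /b/, /θ/, /ʔ/, /ɹ/, /ʃ/ cannot be parsed into a legal (C)V syllable (no codas are permitted; onsets are limited to one consonant).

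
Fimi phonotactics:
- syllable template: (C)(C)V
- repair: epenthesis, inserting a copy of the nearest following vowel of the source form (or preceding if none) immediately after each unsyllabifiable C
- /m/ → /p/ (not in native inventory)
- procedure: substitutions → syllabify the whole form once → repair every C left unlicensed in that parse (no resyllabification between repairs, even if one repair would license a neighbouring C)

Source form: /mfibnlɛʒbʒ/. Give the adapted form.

pfibɛnlɛʒɛbɛʒɛ

Substitution: /m/ → /p/, giving /pfibnlɛʒbʒ/.
Under (C)(C)V, the unsyllabifiable consonants are /b/, /ʒ/, /b/, /ʒ/ (no codas are permitted; onsets may contain at most 2 consonants).
Inserting the epenthetic vowel yields /b/ → /bɛ/, /ʒ/ → /ʒɛ/, /b/ → /bɛ/, /ʒ/ → /ʒɛ/.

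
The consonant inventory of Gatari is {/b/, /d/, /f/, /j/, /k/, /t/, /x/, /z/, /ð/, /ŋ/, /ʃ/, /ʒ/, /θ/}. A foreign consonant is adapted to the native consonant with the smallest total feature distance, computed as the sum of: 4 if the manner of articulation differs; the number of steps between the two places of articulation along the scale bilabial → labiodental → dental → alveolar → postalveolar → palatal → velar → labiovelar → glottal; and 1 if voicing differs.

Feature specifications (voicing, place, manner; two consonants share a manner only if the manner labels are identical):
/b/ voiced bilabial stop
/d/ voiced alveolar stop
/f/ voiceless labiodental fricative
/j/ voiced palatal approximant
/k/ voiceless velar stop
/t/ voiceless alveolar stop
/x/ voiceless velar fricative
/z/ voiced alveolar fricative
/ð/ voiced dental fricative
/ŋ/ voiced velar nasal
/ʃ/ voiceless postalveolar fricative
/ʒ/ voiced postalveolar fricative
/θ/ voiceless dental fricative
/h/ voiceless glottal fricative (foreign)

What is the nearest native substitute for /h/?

/x/ is closest: same manner (fricative), place distance 2 (glottal→velar), same voicing; total 2. Next closest is /ʃ/ at distance 4.

x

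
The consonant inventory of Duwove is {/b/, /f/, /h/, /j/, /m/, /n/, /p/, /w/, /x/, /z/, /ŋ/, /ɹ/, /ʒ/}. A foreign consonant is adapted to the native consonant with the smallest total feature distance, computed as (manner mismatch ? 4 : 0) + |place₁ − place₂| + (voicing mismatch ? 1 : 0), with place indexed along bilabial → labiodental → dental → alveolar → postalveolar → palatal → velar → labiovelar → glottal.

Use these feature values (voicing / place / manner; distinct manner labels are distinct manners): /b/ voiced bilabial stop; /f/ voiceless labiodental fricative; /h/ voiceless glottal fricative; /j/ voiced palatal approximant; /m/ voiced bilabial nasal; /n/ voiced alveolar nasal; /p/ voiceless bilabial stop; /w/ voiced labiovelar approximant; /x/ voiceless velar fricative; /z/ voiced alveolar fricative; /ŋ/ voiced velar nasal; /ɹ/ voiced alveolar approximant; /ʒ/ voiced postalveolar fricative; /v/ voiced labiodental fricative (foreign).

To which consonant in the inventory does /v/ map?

/f/ is closest: same manner (fricative), place distance 0 (labiodental→labiodental), voicing differs (+1); total 1. Next closest is /z/ at distance 2.

f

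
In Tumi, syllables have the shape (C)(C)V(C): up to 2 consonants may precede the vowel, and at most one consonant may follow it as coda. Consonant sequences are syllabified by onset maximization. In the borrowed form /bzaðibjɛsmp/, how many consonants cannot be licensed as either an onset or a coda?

2

Syllabifying with onset maximization leaves /m/, /p/ stranded (at most one coda consonant is licensed; onsets may contain at most 2 consonants).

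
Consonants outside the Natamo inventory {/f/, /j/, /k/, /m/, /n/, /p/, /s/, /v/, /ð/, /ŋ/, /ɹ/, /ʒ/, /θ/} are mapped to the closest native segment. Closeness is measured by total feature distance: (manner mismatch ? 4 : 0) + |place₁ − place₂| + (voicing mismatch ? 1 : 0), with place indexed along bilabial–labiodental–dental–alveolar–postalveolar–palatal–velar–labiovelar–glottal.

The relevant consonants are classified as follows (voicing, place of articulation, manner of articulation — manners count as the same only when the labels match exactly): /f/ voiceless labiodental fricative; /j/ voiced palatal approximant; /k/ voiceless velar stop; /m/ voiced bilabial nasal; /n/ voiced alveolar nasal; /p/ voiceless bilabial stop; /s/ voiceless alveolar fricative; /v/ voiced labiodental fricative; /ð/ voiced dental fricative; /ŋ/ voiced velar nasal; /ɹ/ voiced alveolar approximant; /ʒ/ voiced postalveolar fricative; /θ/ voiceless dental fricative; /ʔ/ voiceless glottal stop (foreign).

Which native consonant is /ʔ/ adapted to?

k

/k/ is closest: same manner (stop), place distance 2 (glottal→velar), same voicing; total 2. Next closest is /ŋ/ at distance 7.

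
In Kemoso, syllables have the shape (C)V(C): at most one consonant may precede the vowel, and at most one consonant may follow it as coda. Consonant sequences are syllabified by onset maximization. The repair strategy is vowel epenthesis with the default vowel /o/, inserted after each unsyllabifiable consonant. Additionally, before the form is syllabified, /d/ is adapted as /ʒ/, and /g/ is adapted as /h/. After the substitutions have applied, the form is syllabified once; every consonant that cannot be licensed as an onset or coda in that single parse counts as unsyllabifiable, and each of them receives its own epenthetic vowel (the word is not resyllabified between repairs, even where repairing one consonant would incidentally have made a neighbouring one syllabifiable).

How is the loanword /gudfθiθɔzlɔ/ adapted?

huʒfoθiθɔzlɔ

Substitution: /g/ → /h/, /d/ → /ʒ/, giving /huʒfθiθɔzlɔ/.
Under (C)V(C), the unsyllabifiable consonants are /f/ (at most one coda consonant is licensed; onsets are limited to one consonant).
Epenthesis after each stranded consonant: /f/ → /fo/.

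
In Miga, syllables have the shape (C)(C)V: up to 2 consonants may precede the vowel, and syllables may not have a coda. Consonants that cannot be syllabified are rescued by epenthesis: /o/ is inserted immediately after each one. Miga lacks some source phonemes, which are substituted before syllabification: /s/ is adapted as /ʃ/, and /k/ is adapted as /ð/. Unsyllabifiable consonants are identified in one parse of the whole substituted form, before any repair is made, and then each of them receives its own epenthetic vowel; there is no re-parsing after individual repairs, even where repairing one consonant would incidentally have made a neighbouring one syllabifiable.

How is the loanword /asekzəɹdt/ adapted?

Substitution: /s/ → /ʃ/, /k/ → /ð/, giving /aʃeðzəɹdt/.
The consonants /ɹ/, /d/, /t/ cannot be parsed into a legal (C)(C)V syllable (no codas are permitted; onsets may contain at most 2 consonants).
Each unlicensed consonant becomes the onset of a new syllable: /ɹ/ → /ɹo/, /d/ → /do/, /t/ → /to/.

aʃeðzəɹodoto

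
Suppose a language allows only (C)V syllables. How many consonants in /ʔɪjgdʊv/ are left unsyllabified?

The consonants /j/, /g/, /v/ cannot be parsed into a legal (C)V syllable (no codas are permitted; onsets are limited to one consonant).

3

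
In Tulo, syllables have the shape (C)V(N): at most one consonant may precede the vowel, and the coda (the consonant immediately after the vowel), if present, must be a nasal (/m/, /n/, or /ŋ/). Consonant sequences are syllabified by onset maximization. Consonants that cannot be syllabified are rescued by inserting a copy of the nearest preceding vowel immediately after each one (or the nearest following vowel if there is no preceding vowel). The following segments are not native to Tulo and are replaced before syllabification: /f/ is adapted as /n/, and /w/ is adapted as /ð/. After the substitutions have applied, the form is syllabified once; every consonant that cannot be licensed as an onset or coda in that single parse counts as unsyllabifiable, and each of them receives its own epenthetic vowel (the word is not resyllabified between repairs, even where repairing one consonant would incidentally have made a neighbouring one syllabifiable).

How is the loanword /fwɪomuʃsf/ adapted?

Substitution: /f/ → /n/, /w/ → /ð/, giving /nðɪomuʃsn/.
The consonants /n/, /ʃ/, /s/, /n/ cannot be parsed into a legal (C)V(N) syllable (only a nasal (/m/, /n/, or /ŋ/) is licensed in coda position; onsets are limited to one consonant).
Epenthesis after each stranded consonant: /n/ → /nɪ/, /ʃ/ → /ʃu/, /s/ → /su/, /n/ → /nu/.

nɪðɪomuʃusunu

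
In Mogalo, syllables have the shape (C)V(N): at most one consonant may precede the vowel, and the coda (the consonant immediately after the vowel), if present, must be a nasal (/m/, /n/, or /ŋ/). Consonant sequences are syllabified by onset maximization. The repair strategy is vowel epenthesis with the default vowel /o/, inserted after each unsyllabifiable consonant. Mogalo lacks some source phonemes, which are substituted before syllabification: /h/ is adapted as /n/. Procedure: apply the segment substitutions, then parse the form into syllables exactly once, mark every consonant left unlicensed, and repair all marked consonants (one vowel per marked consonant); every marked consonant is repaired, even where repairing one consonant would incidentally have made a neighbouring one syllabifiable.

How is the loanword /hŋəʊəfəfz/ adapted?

Substitution: /h/ → /n/, giving /nŋəʊəfəfz/.
The consonants /n/, /f/, /z/ cannot be parsed into a legal (C)V(N) syllable (only a nasal (/m/, /n/, or /ŋ/) is licensed in coda position; onsets are limited to one consonant).
Each unlicensed consonant becomes the onset of a new syllable: /n/ → /no/, /f/ → /fo/, /z/ → /zo/.

noŋəʊəfəfozo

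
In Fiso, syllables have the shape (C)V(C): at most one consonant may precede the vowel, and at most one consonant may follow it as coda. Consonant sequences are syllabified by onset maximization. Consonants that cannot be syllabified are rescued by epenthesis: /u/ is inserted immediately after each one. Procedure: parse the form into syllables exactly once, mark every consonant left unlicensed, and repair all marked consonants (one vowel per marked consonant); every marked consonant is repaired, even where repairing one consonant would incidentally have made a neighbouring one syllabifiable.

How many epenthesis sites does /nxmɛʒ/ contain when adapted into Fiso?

The unsyllabifiable consonants are /n/, /x/; each receives one epenthetic vowel.

2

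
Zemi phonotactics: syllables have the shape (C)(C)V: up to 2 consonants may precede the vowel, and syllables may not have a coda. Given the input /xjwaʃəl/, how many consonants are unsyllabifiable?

2

Syllabifying with onset maximization leaves /x/, /l/ stranded (no codas are permitted; onsets may contain at most 2 consonants).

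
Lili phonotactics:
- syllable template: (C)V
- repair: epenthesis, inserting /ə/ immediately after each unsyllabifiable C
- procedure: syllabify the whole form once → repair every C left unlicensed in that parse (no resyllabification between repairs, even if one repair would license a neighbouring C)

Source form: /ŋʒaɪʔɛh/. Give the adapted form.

Under (C)V, the unsyllabifiable consonants are /ŋ/, /h/ (no codas are permitted; onsets are limited to one consonant).
Each unlicensed consonant becomes the onset of a new syllable: /ŋ/ → /ŋə/, /h/ → /hə/.

ŋəʒaɪʔɛhə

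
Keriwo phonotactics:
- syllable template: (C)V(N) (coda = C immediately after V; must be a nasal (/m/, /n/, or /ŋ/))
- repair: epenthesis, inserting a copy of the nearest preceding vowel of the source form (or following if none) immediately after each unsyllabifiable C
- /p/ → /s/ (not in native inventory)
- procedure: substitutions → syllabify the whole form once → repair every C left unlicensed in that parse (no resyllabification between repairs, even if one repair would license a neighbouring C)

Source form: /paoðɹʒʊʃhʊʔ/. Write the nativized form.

Substitution: /p/ → /s/, giving /saoðɹʒʊʃhʊʔ/.
The consonants /ð/, /ɹ/, /ʃ/, /ʔ/ cannot be parsed into a legal (C)V(N) syllable (only a nasal (/m/, /n/, or /ŋ/) is licensed in coda position; onsets are limited to one consonant).
Each unlicensed consonant becomes the onset of a new syllable: /ð/ → /ðo/, /ɹ/ → /ɹo/, /ʃ/ → /ʃʊ/, /ʔ/ → /ʔʊ/.

saoðoɹoʒʊʃʊhʊʔʊ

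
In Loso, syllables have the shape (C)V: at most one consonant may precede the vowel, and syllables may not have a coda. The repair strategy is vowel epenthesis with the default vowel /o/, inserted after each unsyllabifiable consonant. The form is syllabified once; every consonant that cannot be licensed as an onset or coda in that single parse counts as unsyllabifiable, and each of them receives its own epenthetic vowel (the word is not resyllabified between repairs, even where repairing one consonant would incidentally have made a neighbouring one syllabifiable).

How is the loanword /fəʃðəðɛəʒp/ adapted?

The consonants /ʃ/, /ʒ/, /p/ cannot be parsed into a legal (C)V syllable (no codas are permitted; onsets are limited to one consonant).
Each unlicensed consonant becomes the onset of a new syllable: /ʃ/ → /ʃo/, /ʒ/ → /ʒo/, /p/ → /po/.

fəʃoðəðɛəʒopo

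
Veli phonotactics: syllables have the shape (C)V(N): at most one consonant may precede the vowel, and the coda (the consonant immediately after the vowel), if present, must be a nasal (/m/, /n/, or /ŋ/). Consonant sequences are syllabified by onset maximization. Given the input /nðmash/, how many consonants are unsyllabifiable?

4

Under (C)V(N), the unsyllabifiable consonants are /n/, /ð/, /s/, /h/ (only a nasal (/m/, /n/, or /ŋ/) is licensed in coda position; onsets are limited to one consonant).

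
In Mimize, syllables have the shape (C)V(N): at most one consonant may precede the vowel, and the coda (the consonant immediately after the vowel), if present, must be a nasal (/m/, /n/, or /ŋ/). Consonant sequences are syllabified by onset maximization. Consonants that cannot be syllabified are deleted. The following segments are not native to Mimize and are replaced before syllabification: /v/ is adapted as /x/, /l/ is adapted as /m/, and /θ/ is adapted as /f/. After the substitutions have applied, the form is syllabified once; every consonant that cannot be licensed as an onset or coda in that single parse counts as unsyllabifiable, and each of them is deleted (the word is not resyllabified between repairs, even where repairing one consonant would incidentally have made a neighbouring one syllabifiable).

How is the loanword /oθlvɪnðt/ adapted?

Substitution: /θ/ → /f/, /l/ → /m/, /v/ → /x/, giving /ofmxɪnðt/.
Under (C)V(N), the unsyllabifiable consonants are /f/, /m/, /ð/, /t/ (only a nasal (/m/, /n/, or /ŋ/) is licensed in coda position; onsets are limited to one consonant).
Deleting the stranded consonants removes /f/, /m/, /ð/, /t/.

oxɪn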